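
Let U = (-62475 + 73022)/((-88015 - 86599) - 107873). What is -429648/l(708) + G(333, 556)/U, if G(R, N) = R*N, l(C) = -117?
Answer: -2038263720812/411333 ≈ -4.9553e+6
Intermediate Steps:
G(R, N) = N*R
U = -10547/282487 (U = 10547/(-174614 - 107873) = 10547/(-282487) = 10547*(-1/282487) = -10547/282487 ≈ -0.037336)
-429648/l(708) + G(333, 556)/U = -429648/(-117) + (556*333)/(-10547/282487) = -429648*(-1/117) + 185148*(-282487/10547) = 143216/39 - 52301903076/10547 = -2038263720812/411333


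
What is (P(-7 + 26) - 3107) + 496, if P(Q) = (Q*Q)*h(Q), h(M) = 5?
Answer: -806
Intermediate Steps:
P(Q) = 5*Q² (P(Q) = (Q*Q)*5 = Q²*5 = 5*Q²)
(P(-7 + 26) - 3107) + 496 = (5*(-7 + 26)² - 3107) + 496 = (5*19² - 3107) + 496 = (5*361 - 3107) + 496 = (1805 - 3107) + 496 = -1302 + 496 = -806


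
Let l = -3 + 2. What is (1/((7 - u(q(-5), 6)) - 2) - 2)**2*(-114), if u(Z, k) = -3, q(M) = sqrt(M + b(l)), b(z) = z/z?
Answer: -12825/32 ≈ -400.78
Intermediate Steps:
l = -1
b(z) = 1
q(M) = sqrt(1 + M) (q(M) = sqrt(M + 1) = sqrt(1 + M))
(1/((7 - u(q(-5), 6)) - 2) - 2)**2*(-114) = (1/((7 - 1*(-3)) - 2) - 2)**2*(-114) = (1/((7 + 3) - 2) - 2)**2*(-114) = (1/(10 - 2) - 2)**2*(-114) = (1/8 - 2)**2*(-114) = (-15/8)**2*(-114) = (225/64)*(-114) = -12825/32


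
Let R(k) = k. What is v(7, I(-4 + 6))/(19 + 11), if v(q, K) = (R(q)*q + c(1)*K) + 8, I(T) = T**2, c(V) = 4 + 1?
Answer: 77/30 ≈ 2.5667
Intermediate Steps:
c(V) = 5
v(q, K) = 8 + q**2 + 5*K (v(q, K) = (q*q + 5*K) + 8 = (q**2 + 5*K) + 8 = 8 + q**2 + 5*K)
v(7, I(-4 + 6))/(19 + 11) = (8 + 7**2 + 5*(-4 + 6)**2)/(19 + 11) = (8 + 49 + 5*2**2)/30 = (8 + 49 + 5*4)/30 = (8 + 49 + 20)/30 = (1/30)*77 = 77/30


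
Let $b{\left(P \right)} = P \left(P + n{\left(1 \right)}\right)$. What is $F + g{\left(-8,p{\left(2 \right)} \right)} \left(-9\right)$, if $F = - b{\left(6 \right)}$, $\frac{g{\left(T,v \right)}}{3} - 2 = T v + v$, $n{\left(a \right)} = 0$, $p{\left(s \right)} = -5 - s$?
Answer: $-1413$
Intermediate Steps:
$g{\left(T,v \right)} = 6 + 3 v + 3 T v$ ($g{\left(T,v \right)} = 6 + 3 \left(T v + v\right) = 6 + 3 \left(v + T v\right) = 6 + \left(3 v + 3 T v\right) = 6 + 3 v + 3 T v$)
$b{\left(P \right)} = P^{2}$ ($b{\left(P \right)} = P \left(P + 0\right) = P P = P^{2}$)
$F = -36$ ($F = - 6^{2} = \left(-1\right) 36 = -36$)
$F + g{\left(-8,p{\left(2 \right)} \right)} \left(-9\right) = -36 + \left(6 + 3 \left(-5 - 2\right) + 3 \left(-8\right) \left(-5 - 2\right)\right) \left(-9\right) = -36 + \left(6 + 3 \left(-7\right) + 3 \left(-8\right) \left(-7\right)\right) \left(-9\right) = -36 + \left(6 - 21 + 168\right) \left(-9\right) = -36 + 153 \left(-9\right) = -36 - 1377 = -1413$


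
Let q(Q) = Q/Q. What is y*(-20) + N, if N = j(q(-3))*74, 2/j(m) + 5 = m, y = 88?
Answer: -1797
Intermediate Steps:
q(Q) = 1
j(m) = 2/(-5 + m)
N = -37 (N = (2/(-5 + 1))*74 = (2/(-4))*74 = (2*(-¼))*74 = -½*74 = -37)
y*(-20) + N = 88*(-20) - 37 = -1760 - 37 = -1797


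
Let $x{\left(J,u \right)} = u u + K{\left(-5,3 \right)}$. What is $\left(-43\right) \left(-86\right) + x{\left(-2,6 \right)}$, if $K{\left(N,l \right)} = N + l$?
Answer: $3732$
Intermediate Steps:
$x{\left(J,u \right)} = -2 + u^{2}$ ($x{\left(J,u \right)} = u u + \left(-5 + 3\right) = u^{2} - 2 = -2 + u^{2}$)
$\left(-43\right) \left(-86\right) + x{\left(-2,6 \right)} = \left(-43\right) \left(-86\right) - \left(2 - 6^{2}\right) = 3698 + \left(-2 + 36\right) = 3698 + 34 = 3732$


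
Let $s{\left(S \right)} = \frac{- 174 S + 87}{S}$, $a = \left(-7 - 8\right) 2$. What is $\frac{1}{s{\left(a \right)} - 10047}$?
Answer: $- \frac{10}{102239} \approx -9.781 \cdot 10^{-5}$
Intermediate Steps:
$a = -30$ ($a = \left(-15\right) 2 = -30$)
$s{\left(S \right)} = \frac{87 - 174 S}{S}$
$\frac{1}{s{\left(a \right)} - 10047} = \frac{1}{\left(-174 + \frac{87}{-30}\right) - 10047} = \frac{1}{\left(-174 + 87 \left(- \frac{1}{30}\right)\right) - 10047} = \frac{1}{\left(-174 - \frac{29}{10}\right) - 10047} = \frac{1}{- \frac{1769}{10} - 10047} = \frac{1}{- \frac{102239}{10}} = - \frac{10}{102239}$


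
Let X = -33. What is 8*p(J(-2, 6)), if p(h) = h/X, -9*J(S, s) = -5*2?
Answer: -80/297 ≈ -0.26936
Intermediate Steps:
J(S, s) = 10/9 (J(S, s) = -(-5)*2/9 = -1/9*(-10) = 10/9)
p(h) = -h/33 (p(h) = h/(-33) = h*(-1/33) = -h/33)
8*p(J(-2, 6)) = 8*(-1/33*10/9) = 8*(-10/297) = -80/297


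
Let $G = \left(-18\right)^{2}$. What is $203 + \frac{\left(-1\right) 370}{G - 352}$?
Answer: $\frac{3027}{14} \approx 216.21$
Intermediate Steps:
$G = 324$
$203 + \frac{\left(-1\right) 370}{G - 352} = 203 + \frac{\left(-1\right) 370}{324 - 352} = 203 + \frac{1}{-28} \left(-370\right) = 203 - - \frac{185}{14} = 203 + \frac{185}{14} = \frac{3027}{14}$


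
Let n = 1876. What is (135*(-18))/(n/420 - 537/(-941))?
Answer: -17149725/35551 ≈ -482.40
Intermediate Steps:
(135*(-18))/(n/420 - 537/(-941)) = (135*(-18))/(1876/420 - 537/(-941)) = -2430/(1876*(1/420) - 537*(-1/941)) = -2430/(67/15 + 537/941) = -2430/71102/14115 = -2430*14115/71102 = -17149725/35551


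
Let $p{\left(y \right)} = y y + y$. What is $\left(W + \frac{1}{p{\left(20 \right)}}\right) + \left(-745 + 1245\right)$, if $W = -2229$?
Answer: $- \frac{726179}{420} \approx -1729.0$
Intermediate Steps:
$p{\left(y \right)} = y + y^{2}$ ($p{\left(y \right)} = y^{2} + y = y + y^{2}$)
$\left(W + \frac{1}{p{\left(20 \right)}}\right) + \left(-745 + 1245\right) = \left(-2229 + \frac{1}{20 \left(1 + 20\right)}\right) + \left(-745 + 1245\right) = \left(-2229 + \frac{1}{20 \cdot 21}\right) + 500 = \left(-2229 + \frac{1}{420}\right) + 500 = - \frac{936179}{420} + 500 = - \frac{726179}{420}$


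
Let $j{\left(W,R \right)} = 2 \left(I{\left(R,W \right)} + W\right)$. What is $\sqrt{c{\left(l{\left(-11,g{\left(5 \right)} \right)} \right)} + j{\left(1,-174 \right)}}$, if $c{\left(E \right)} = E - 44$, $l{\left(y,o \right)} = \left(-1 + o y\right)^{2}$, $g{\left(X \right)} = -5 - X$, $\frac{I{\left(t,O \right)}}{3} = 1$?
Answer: $\sqrt{11845} \approx 108.83$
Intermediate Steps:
$I{\left(t,O \right)} = 3$ ($I{\left(t,O \right)} = 3 \cdot 1 = 3$)
$j{\left(W,R \right)} = 6 + 2 W$ ($j{\left(W,R \right)} = 2 \left(3 + W\right) = 6 + 2 W$)
$c{\left(E \right)} = -44 + E$ ($c{\left(E \right)} = E - 44 = -44 + E$)
$\sqrt{c{\left(l{\left(-11,g{\left(5 \right)} \right)} \right)} + j{\left(1,-174 \right)}} = \sqrt{\left(-44 + \left(-1 + \left(-5 - 5\right) \left(-11\right)\right)^{2}\right) + \left(6 + 2 \cdot 1\right)} = \sqrt{\left(-44 + \left(-1 + \left(-5 - 5\right) \left(-11\right)\right)^{2}\right) + \left(6 + 2\right)} = \sqrt{\left(-44 + \left(-1 - -110\right)^{2}\right) + 8} = \sqrt{\left(-44 + \left(-1 + 110\right)^{2}\right) + 8} = \sqrt{\left(-44 + 109^{2}\right) + 8} = \sqrt{\left(-44 + 11881\right) + 8} = \sqrt{11837 + 8} = \sqrt{11845}$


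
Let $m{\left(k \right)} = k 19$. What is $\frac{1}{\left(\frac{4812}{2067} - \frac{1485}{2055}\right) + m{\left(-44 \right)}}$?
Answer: $- \frac{94393}{78761011} \approx -0.0011985$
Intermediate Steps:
$m{\left(k \right)} = 19 k$
$\frac{1}{\left(\frac{4812}{2067} - \frac{1485}{2055}\right) + m{\left(-44 \right)}} = \frac{1}{\left(\frac{4812}{2067} - \frac{1485}{2055}\right) + 19 \left(-44\right)} = \frac{1}{\left(4812 \cdot \frac{1}{2067} - \frac{99}{137}\right) - 836} = \frac{1}{\left(\frac{1604}{689} - \frac{99}{137}\right) - 836} = \frac{1}{\frac{151537}{94393} - 836} = \frac{1}{- \frac{78761011}{94393}} = - \frac{94393}{78761011}$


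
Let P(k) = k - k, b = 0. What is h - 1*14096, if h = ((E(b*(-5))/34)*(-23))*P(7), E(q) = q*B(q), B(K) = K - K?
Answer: -14096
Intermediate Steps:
P(k) = 0
B(K) = 0
E(q) = 0 (E(q) = q*0 = 0)
h = 0 (h = ((0/34)*(-23))*0 = ((0*(1/34))*(-23))*0 = (0*(-23))*0 = 0*0 = 0)
h - 1*14096 = 0 - 1*14096 = 0 - 14096 = -14096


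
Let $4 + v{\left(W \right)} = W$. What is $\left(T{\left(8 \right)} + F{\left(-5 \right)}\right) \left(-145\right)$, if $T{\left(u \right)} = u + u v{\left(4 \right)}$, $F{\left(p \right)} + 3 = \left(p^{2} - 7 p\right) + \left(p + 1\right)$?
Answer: $-8845$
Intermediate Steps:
$v{\left(W \right)} = -4 + W$
$F{\left(p \right)} = -2 + p^{2} - 6 p$ ($F{\left(p \right)} = -3 + \left(\left(p^{2} - 7 p\right) + \left(p + 1\right)\right) = -3 + \left(\left(p^{2} - 7 p\right) + \left(1 + p\right)\right) = -3 + \left(1 + p^{2} - 6 p\right) = -2 + p^{2} - 6 p$)
$T{\left(u \right)} = u$ ($T{\left(u \right)} = u + u \left(-4 + 4\right) = u + u 0 = u + 0 = u$)
$\left(T{\left(8 \right)} + F{\left(-5 \right)}\right) \left(-145\right) = \left(8 - \left(-28 - 25\right)\right) \left(-145\right) = \left(8 + \left(-2 + 25 + 30\right)\right) \left(-145\right) = \left(8 + 53\right) \left(-145\right) = 61 \left(-145\right) = -8845$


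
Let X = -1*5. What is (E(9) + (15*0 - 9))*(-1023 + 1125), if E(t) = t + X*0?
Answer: 0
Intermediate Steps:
X = -5
E(t) = t (E(t) = t - 5*0 = t + 0 = t)
(E(9) + (15*0 - 9))*(-1023 + 1125) = (9 + (15*0 - 9))*(-1023 + 1125) = (9 + (0 - 9))*102 = (9 - 9)*102 = 0*102 = 0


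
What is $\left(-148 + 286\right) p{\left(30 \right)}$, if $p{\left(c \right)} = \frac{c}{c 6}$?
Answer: $23$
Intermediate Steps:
$p{\left(c \right)} = \frac{1}{6}$ ($p{\left(c \right)} = \frac{c}{6 c} = c \frac{1}{6 c} = \frac{1}{6}$)
$\left(-148 + 286\right) p{\left(30 \right)} = \left(-148 + 286\right) \frac{1}{6} = 138 \cdot \frac{1}{6} = 23$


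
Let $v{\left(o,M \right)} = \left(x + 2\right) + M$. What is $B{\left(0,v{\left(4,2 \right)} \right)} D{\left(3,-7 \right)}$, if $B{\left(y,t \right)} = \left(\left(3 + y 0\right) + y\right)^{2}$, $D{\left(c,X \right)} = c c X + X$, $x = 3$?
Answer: $-630$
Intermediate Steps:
$D{\left(c,X \right)} = X + X c^{2}$ ($D{\left(c,X \right)} = c^{2} X + X = X c^{2} + X = X + X c^{2}$)
$v{\left(o,M \right)} = 5 + M$ ($v{\left(o,M \right)} = \left(3 + 2\right) + M = 5 + M$)
$B{\left(y,t \right)} = \left(3 + y\right)^{2}$ ($B{\left(y,t \right)} = \left(\left(3 + 0\right) + y\right)^{2} = \left(3 + y\right)^{2}$)
$B{\left(0,v{\left(4,2 \right)} \right)} D{\left(3,-7 \right)} = \left(3 + 0\right)^{2} \left(- 7 \left(1 + 3^{2}\right)\right) = 3^{2} \left(- 7 \left(1 + 9\right)\right) = 9 \left(\left(-7\right) 10\right) = 9 \left(-70\right) = -630$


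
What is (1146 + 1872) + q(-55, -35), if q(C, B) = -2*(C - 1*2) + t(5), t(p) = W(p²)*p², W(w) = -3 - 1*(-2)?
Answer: 3107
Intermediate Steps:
W(w) = -1 (W(w) = -3 + 2 = -1)
t(p) = -p²
q(C, B) = -21 - 2*C (q(C, B) = -2*(C - 1*2) - 1*5² = -2*(C - 2) - 1*25 = -2*(-2 + C) - 25 = (4 - 2*C) - 25 = -21 - 2*C)
(1146 + 1872) + q(-55, -35) = (1146 + 1872) + (-21 - 2*(-55)) = 3018 + (-21 + 110) = 3018 + 89 = 3107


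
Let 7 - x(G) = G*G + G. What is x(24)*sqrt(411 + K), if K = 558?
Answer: -593*sqrt(969) ≈ -18459.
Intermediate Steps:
x(G) = 7 - G - G**2 (x(G) = 7 - (G*G + G) = 7 - (G**2 + G) = 7 - (G + G**2) = 7 + (-G - G**2) = 7 - G - G**2)
x(24)*sqrt(411 + K) = (7 - 1*24 - 1*24**2)*sqrt(411 + 558) = (7 - 24 - 1*576)*sqrt(969) = (7 - 24 - 576)*sqrt(969) = -593*sqrt(969)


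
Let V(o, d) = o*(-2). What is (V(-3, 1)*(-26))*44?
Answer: -6864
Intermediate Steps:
V(o, d) = -2*o
(V(-3, 1)*(-26))*44 = (-2*(-3)*(-26))*44 = (6*(-26))*44 = -156*44 = -6864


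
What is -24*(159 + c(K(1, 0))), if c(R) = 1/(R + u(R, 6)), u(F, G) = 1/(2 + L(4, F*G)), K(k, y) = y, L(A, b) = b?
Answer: -3864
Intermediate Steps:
u(F, G) = 1/(2 + F*G)
c(R) = 1/(R + 1/(2 + 6*R)) (c(R) = 1/(R + 1/(2 + R*6)) = 1/(R + 1/(2 + 6*R)))
-24*(159 + c(K(1, 0))) = -24*(159 + 2*(1 + 3*0)/(1 + 2*0*(1 + 3*0))) = -24*(159 + 2*(1 + 0)/(1 + 2*0*(1 + 0))) = -24*(159 + 2*1/(1 + 2*0*1)) = -24*(159 + 2*1/(1 + 0)) = -24*(159 + 2*1/1) = -24*(159 + 2*1*1) = -24*(159 + 2) = -24*161 = -3864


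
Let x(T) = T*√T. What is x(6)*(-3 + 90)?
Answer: 522*√6 ≈ 1278.6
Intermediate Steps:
x(T) = T^(3/2)
x(6)*(-3 + 90) = 6^(3/2)*(-3 + 90) = (6*√6)*87 = 522*√6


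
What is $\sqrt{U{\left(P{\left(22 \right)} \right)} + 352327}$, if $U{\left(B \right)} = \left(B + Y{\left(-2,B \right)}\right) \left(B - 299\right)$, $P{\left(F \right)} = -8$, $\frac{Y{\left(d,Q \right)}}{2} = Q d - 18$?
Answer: $\sqrt{356011} \approx 596.67$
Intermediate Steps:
$Y{\left(d,Q \right)} = -36 + 2 Q d$ ($Y{\left(d,Q \right)} = 2 \left(Q d - 18\right) = 2 \left(-18 + Q d\right) = -36 + 2 Q d$)
$U{\left(B \right)} = \left(-299 + B\right) \left(-36 - 3 B\right)$ ($U{\left(B \right)} = \left(B + \left(-36 + 2 B \left(-2\right)\right)\right) \left(B - 299\right) = \left(B - \left(36 + 4 B\right)\right) \left(-299 + B\right) = \left(-36 - 3 B\right) \left(-299 + B\right) = \left(-299 + B\right) \left(-36 - 3 B\right)$)
$\sqrt{U{\left(P{\left(22 \right)} \right)} + 352327} = \sqrt{\left(10764 - 3 \left(-8\right)^{2} + 861 \left(-8\right)\right) + 352327} = \sqrt{\left(10764 - 192 - 6888\right) + 352327} = \sqrt{3684 + 352327} = \sqrt{356011}$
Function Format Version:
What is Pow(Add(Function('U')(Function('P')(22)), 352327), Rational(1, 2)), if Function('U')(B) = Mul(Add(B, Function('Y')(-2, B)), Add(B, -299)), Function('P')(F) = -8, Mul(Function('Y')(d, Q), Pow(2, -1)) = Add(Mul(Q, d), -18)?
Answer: Pow(356011, Rational(1, 2)) ≈ 596.67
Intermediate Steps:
Function('Y')(d, Q) = Add(-36, Mul(2, Q, d)) (Function('Y')(d, Q) = Mul(2, Add(Mul(Q, d), -18)) = Mul(2, Add(-18, Mul(Q, d))) = Add(-36, Mul(2, Q, d)))
Function('U')(B) = Mul(Add(-299, B), Add(-36, Mul(-3, B))) (Function('U')(B) = Mul(Add(B, Add(-36, Mul(2, B, -2))), Add(B, -299)) = Mul(Add(B, Add(-36, Mul(-4, B))), Add(-299, B)) = Mul(Add(-36, Mul(-3, B)), Add(-299, B)) = Mul(Add(-299, B), Add(-36, Mul(-3, B))))
Pow(Add(Function('U')(Function('P')(22)), 352327), Rational(1, 2)) = Pow(Add(Add(10764, Mul(-3, Pow(-8, 2)), Mul(861, -8)), 352327), Rational(1, 2)) = Pow(Add(Add(10764, Mul(-3, 64), -6888), 352327), Rational(1, 2)) = Pow(Add(Add(10764, -192, -6888), 352327), Rational(1, 2)) = Pow(Add(3684, 352327), Rational(1, 2)) = Pow(356011, Rational(1, 2))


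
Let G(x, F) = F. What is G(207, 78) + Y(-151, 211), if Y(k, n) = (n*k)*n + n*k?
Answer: -6754454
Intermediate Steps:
Y(k, n) = k*n + k*n**2 (Y(k, n) = (k*n)*n + k*n = k*n**2 + k*n = k*n + k*n**2)
G(207, 78) + Y(-151, 211) = 78 - 151*211*(1 + 211) = 78 - 151*211*212 = 78 - 6754532 = -6754454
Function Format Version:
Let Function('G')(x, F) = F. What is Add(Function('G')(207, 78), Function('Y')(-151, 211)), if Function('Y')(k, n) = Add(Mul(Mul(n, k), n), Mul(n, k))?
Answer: -6754454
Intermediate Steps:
Function('Y')(k, n) = Add(Mul(k, n), Mul(k, Pow(n, 2))) (Function('Y')(k, n) = Add(Mul(Mul(k, n), n), Mul(k, n)) = Add(Mul(k, Pow(n, 2)), Mul(k, n)) = Add(Mul(k, n), Mul(k, Pow(n, 2))))
Add(Function('G')(207, 78), Function('Y')(-151, 211)) = Add(78, Mul(-151, 211, Add(1, 211))) = Add(78, Mul(-151, 211, 212)) = Add(78, -6754532) = -6754454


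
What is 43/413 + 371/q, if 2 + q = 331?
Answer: 23910/19411 ≈ 1.2318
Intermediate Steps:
q = 329 (q = -2 + 331 = 329)
43/413 + 371/q = 43/413 + 371/329 = 43*(1/413) + 371*(1/329) = 43/413 + 53/47 = 23910/19411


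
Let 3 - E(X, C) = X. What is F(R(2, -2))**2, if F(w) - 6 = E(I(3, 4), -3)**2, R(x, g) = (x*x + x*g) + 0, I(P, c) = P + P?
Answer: 225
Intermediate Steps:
I(P, c) = 2*P
R(x, g) = x**2 + g*x (R(x, g) = (x**2 + g*x) + 0 = x**2 + g*x)
E(X, C) = 3 - X
F(w) = 15 (F(w) = 6 + (3 - 2*3)**2 = 6 + (3 - 1*6)**2 = 6 + (3 - 6)**2 = 6 + (-3)**2 = 6 + 9 = 15)
F(R(2, -2))**2 = 15**2 = 225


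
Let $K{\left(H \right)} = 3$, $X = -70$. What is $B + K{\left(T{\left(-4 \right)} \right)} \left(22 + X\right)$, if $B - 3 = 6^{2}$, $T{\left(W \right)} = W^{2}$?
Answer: $-105$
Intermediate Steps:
$B = 39$ ($B = 3 + 6^{2} = 3 + 36 = 39$)
$B + K{\left(T{\left(-4 \right)} \right)} \left(22 + X\right) = 39 + 3 \left(22 - 70\right) = 39 + 3 \left(-48\right) = 39 - 144 = -105$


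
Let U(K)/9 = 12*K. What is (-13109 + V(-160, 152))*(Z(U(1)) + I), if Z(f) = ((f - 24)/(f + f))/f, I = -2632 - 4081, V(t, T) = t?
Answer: 57720437495/648 ≈ 8.9075e+7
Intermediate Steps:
U(K) = 108*K (U(K) = 9*(12*K) = 108*K)
I = -6713
Z(f) = (-24 + f)/(2*f²) (Z(f) = ((-24 + f)/((2*f)))/f = ((-24 + f)*(1/(2*f)))/f = ((-24 + f)/(2*f))/f = (-24 + f)/(2*f²))
(-13109 + V(-160, 152))*(Z(U(1)) + I) = (-13109 - 160)*((-24 + 108*1)/(2*(108*1)²) - 6713) = -13269*((½)*(-24 + 108)/108² - 6713) = -13269*((½)*(1/11664)*84 - 6713) = -13269*(7/1944 - 6713) = -13269*(-13050065/1944) = 57720437495/648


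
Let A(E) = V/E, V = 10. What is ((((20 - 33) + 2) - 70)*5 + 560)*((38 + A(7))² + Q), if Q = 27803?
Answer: 222971065/49 ≈ 4.5504e+6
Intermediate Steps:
A(E) = 10/E
((((20 - 33) + 2) - 70)*5 + 560)*((38 + A(7))² + Q) = ((((20 - 33) + 2) - 70)*5 + 560)*((38 + 10/7)² + 27803) = (((-13 + 2) - 70)*5 + 560)*((38 + 10*(⅐))² + 27803) = ((-11 - 70)*5 + 560)*((38 + 10/7)² + 27803) = (-81*5 + 560)*((276/7)² + 27803) = (-405 + 560)*(76176/49 + 27803) = 155*(1438523/49) = 222971065/49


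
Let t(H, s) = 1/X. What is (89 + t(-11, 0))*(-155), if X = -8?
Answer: -110205/8 ≈ -13776.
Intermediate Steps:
t(H, s) = -1/8 (t(H, s) = 1/(-8) = -1/8)
(89 + t(-11, 0))*(-155) = (89 - 1/8)*(-155) = (711/8)*(-155) = -110205/8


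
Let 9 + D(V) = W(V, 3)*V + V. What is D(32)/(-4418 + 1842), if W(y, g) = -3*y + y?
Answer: 2025/2576 ≈ 0.78610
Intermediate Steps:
W(y, g) = -2*y
D(V) = -9 + V - 2*V**2 (D(V) = -9 + ((-2*V)*V + V) = -9 + (-2*V**2 + V) = -9 + (V - 2*V**2) = -9 + V - 2*V**2)
D(32)/(-4418 + 1842) = (-9 + 32 - 2*32**2)/(-4418 + 1842) = (-9 + 32 - 2*1024)/(-2576) = (-9 + 32 - 2048)*(-1/2576) = -2025*(-1/2576) = 2025/2576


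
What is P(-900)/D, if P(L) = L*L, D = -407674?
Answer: -405000/203837 ≈ -1.9869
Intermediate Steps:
P(L) = L**2
P(-900)/D = (-900)**2/(-407674) = 810000*(-1/407674) = -405000/203837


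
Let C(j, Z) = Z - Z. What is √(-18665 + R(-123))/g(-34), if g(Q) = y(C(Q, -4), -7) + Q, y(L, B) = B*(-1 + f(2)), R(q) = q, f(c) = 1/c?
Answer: -4*I*√4697/61 ≈ -4.4941*I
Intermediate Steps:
f(c) = 1/c
C(j, Z) = 0
y(L, B) = -B/2 (y(L, B) = B*(-1 + 1/2) = B*(-1 + ½) = B*(-½) = -B/2)
g(Q) = 7/2 + Q (g(Q) = -½*(-7) + Q = 7/2 + Q)
√(-18665 + R(-123))/g(-34) = √(-18665 - 123)/(7/2 - 34) = √(-18788)/(-61/2) = (2*I*√4697)*(-2/61) = -4*I*√4697/61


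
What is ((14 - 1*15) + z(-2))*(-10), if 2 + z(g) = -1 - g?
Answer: 20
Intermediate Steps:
z(g) = -3 - g (z(g) = -2 + (-1 - g) = -3 - g)
((14 - 1*15) + z(-2))*(-10) = ((14 - 1*15) + (-3 - 1*(-2)))*(-10) = ((14 - 15) + (-3 + 2))*(-10) = (-1 - 1)*(-10) = -2*(-10) = 20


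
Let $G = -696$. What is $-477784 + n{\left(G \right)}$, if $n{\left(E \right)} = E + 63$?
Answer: $-478417$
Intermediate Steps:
$n{\left(E \right)} = 63 + E$
$-477784 + n{\left(G \right)} = -477784 + \left(63 - 696\right) = -477784 - 633 = -478417$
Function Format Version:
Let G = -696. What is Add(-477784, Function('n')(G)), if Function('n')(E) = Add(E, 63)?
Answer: -478417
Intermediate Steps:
Function('n')(E) = Add(63, E)
Add(-477784, Function('n')(G)) = Add(-477784, Add(63, -696)) = Add(-477784, -633) = -478417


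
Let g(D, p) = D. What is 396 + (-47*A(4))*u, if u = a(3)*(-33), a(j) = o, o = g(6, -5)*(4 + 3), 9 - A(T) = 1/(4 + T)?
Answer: 2314125/4 ≈ 5.7853e+5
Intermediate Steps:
A(T) = 9 - 1/(4 + T)
o = 42 (o = 6*(4 + 3) = 6*7 = 42)
a(j) = 42
u = -1386 (u = 42*(-33) = -1386)
396 + (-47*A(4))*u = 396 - 47*(35 + 9*4)/(4 + 4)*(-1386) = 396 - 47*(35 + 36)/8*(-1386) = 396 - 47*71/8*(-1386) = 396 - 3337/8*(-1386) = 396 + 2312541/4 = 2314125/4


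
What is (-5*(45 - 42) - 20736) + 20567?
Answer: -184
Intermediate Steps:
(-5*(45 - 42) - 20736) + 20567 = (-5*3 - 20736) + 20567 = (-15 - 20736) + 20567 = -20751 + 20567 = -184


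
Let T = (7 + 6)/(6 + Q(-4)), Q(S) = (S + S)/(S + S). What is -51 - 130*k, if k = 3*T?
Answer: -5427/7 ≈ -775.29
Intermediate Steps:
Q(S) = 1 (Q(S) = (2*S)/((2*S)) = (2*S)*(1/(2*S)) = 1)
T = 13/7 (T = (7 + 6)/(6 + 1) = 13/7 ≈ 1.8571)
k = 39/7 (k = 3*(13/7) = 39/7 ≈ 5.5714)
-51 - 130*k = -51 - 130*39/7 = -51 - 5070/7 = -5427/7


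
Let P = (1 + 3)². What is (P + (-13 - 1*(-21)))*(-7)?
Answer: -168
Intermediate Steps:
P = 16 (P = 4² = 16)
(P + (-13 - 1*(-21)))*(-7) = (16 + (-13 - 1*(-21)))*(-7) = (16 + (-13 + 21))*(-7) = (16 + 8)*(-7) = 24*(-7) = -168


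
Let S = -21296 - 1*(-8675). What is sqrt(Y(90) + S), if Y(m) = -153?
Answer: I*sqrt(12774) ≈ 113.02*I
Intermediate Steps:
S = -12621 (S = -21296 + 8675 = -12621)
sqrt(Y(90) + S) = sqrt(-153 - 12621) = sqrt(-12774) = I*sqrt(12774)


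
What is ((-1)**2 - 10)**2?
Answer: 81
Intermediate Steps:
((-1)**2 - 10)**2 = (1 - 10)**2 = (-9)**2 = 81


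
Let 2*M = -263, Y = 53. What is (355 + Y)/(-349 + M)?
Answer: -816/961 ≈ -0.84912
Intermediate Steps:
M = -263/2 (M = (½)*(-263) = -263/2 ≈ -131.50)
(355 + Y)/(-349 + M) = (355 + 53)/(-349 - 263/2) = 408/(-961/2) = 408*(-2/961) = -816/961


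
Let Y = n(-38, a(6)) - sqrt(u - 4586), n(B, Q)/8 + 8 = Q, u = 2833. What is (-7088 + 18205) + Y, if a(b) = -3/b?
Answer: 11049 - I*sqrt(1753) ≈ 11049.0 - 41.869*I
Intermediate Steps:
n(B, Q) = -64 + 8*Q
Y = -68 - I*sqrt(1753) (Y = (-64 + 8*(-3/6)) - sqrt(2833 - 4586) = (-64 + 8*(-3*1/6)) - sqrt(-1753) = (-64 + 8*(-1/2)) - I*sqrt(1753) = (-64 - 4) - I*sqrt(1753) = -68 - I*sqrt(1753) ≈ -68.0 - 41.869*I)
(-7088 + 18205) + Y = (-7088 + 18205) + (-68 - I*sqrt(1753)) = 11117 + (-68 - I*sqrt(1753)) = 11049 - I*sqrt(1753)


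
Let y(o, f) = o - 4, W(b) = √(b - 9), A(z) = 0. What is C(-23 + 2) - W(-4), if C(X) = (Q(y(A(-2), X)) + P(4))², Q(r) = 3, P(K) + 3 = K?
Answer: 16 - I*√13 ≈ 16.0 - 3.6056*I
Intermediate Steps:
P(K) = -3 + K
W(b) = √(-9 + b)
y(o, f) = -4 + o
C(X) = 16 (C(X) = (3 + (-3 + 4))² = (3 + 1)² = 4² = 16)
C(-23 + 2) - W(-4) = 16 - √(-9 - 4) = 16 - √(-13) = 16 - I*√13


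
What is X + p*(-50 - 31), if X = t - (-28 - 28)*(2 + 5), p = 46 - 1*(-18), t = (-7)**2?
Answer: -4743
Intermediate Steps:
t = 49
p = 64 (p = 46 + 18 = 64)
X = 441 (X = 49 - (-28 - 28)*(2 + 5) = 49 - (-56)*7 = 49 - 1*(-392) = 49 + 392 = 441)
X + p*(-50 - 31) = 441 + 64*(-50 - 31) = 441 + 64*(-81) = 441 - 5184 = -4743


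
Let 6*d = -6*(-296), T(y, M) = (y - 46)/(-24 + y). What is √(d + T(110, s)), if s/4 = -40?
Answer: 2*√137170/43 ≈ 17.226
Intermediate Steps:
s = -160 (s = 4*(-40) = -160)
T(y, M) = (-46 + y)/(-24 + y)
d = 296 (d = (-6*(-296))/6 = (⅙)*1776 = 296)
√(d + T(110, s)) = √(296 + (-46 + 110)/(-24 + 110)) = √(296 + 64/86) = √(296 + (1/86)*64) = √(296 + 32/43) = √(12760/43) = 2*√137170/43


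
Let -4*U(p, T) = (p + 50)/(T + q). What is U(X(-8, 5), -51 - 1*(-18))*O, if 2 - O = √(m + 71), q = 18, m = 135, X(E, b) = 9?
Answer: 59/30 - 59*√206/60 ≈ -12.147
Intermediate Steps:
O = 2 - √206 (O = 2 - √(135 + 71) = 2 - √206 ≈ -12.353)
U(p, T) = -(50 + p)/(4*(18 + T)) (U(p, T) = -(p + 50)/(4*(T + 18)) = -(50 + p)/(4*(18 + T)))
U(X(-8, 5), -51 - 1*(-18))*O = ((-50 - 1*9)/(4*(18 + (-51 - 1*(-18)))))*(2 - √206) = ((-50 - 9)/(4*(18 + (-51 + 18))))*(2 - √206) = ((¼)*(-59)/(18 - 33))*(2 - √206) = ((¼)*(-59)/(-15))*(2 - √206) = ((¼)*(-1/15)*(-59))*(2 - √206) = 59*(2 - √206)/60 = 59/30 - 59*√206/60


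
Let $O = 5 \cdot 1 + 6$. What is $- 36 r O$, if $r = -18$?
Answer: $7128$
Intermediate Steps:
$O = 11$ ($O = 5 + 6 = 11$)
$- 36 r O = \left(-36\right) \left(-18\right) 11 = 648 \cdot 11 = 7128$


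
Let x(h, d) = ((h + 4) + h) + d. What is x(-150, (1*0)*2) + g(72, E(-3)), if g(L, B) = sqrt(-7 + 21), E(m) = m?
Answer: -296 + sqrt(14) ≈ -292.26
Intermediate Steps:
g(L, B) = sqrt(14)
x(h, d) = 4 + d + 2*h (x(h, d) = ((4 + h) + h) + d = (4 + 2*h) + d = 4 + d + 2*h)
x(-150, (1*0)*2) + g(72, E(-3)) = (4 + (1*0)*2 + 2*(-150)) + sqrt(14) = (4 + 0*2 - 300) + sqrt(14) = (4 + 0 - 300) + sqrt(14) = -296 + sqrt(14)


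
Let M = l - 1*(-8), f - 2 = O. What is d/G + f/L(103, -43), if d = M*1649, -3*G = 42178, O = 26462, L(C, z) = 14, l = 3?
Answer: 557718377/295246 ≈ 1889.0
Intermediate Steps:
f = 26464 (f = 2 + 26462 = 26464)
G = -42178/3 (G = -⅓*42178 = -42178/3 ≈ -14059.)
M = 11 (M = 3 - 1*(-8) = 3 + 8 = 11)
d = 18139 (d = 11*1649 = 18139)
d/G + f/L(103, -43) = 18139/(-42178/3) + 26464/14 = 18139*(-3/42178) + 26464*(1/14) = -54417/42178 + 13232/7 = 557718377/295246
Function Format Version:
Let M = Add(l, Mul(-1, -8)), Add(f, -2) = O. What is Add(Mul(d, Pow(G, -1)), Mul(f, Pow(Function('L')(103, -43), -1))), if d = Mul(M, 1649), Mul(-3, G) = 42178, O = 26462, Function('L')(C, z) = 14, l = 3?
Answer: Rational(557718377, 295246) ≈ 1889.0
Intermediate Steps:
f = 26464 (f = Add(2, 26462) = 26464)
G = Rational(-42178, 3) (G = Mul(Rational(-1, 3), 42178) = Rational(-42178, 3) ≈ -14059.)
M = 11 (M = Add(3, Mul(-1, -8)) = Add(3, 8) = 11)
d = 18139 (d = Mul(11, 1649) = 18139)
Add(Mul(d, Pow(G, -1)), Mul(f, Pow(Function('L')(103, -43), -1))) = Add(Mul(18139, Pow(Rational(-42178, 3), -1)), Mul(26464, Pow(14, -1))) = Add(Mul(18139, Rational(-3, 42178)), Mul(26464, Rational(1, 14))) = Add(Rational(-54417, 42178), Rational(13232, 7)) = Rational(557718377, 295246)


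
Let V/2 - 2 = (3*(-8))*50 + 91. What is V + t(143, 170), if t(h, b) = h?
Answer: -2071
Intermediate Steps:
V = -2214 (V = 4 + 2*((3*(-8))*50 + 91) = 4 + 2*(-24*50 + 91) = 4 + 2*(-1200 + 91) = 4 + 2*(-1109) = 4 - 2218 = -2214)
V + t(143, 170) = -2214 + 143 = -2071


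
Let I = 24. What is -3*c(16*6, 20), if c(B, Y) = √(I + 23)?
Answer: -3*√47 ≈ -20.567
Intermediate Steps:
c(B, Y) = √47 (c(B, Y) = √(24 + 23) = √47)
-3*c(16*6, 20) = -3*√47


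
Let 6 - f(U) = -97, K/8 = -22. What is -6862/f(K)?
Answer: -6862/103 ≈ -66.621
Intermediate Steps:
K = -176 (K = 8*(-22) = -176)
f(U) = 103 (f(U) = 6 - 1*(-97) = 6 + 97 = 103)
-6862/f(K) = -6862/103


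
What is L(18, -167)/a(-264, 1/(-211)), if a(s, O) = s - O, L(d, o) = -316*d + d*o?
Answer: 1834434/55703 ≈ 32.932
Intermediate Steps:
L(18, -167)/a(-264, 1/(-211)) = (18*(-316 - 167))/(-264 - 1/(-211)) = (18*(-483))/(-264 - 1*(-1/211)) = -8694/(-264 + 1/211) = -8694/(-55703/211) = -8694*(-211/55703) = 1834434/55703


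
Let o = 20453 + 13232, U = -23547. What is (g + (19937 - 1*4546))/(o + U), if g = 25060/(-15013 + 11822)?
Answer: 49087621/32350358 ≈ 1.5174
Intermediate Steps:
o = 33685
g = -25060/3191 (g = 25060/(-3191) = 25060*(-1/3191) = -25060/3191 ≈ -7.8533)
(g + (19937 - 1*4546))/(o + U) = (-25060/3191 + (19937 - 1*4546))/(33685 - 23547) = (-25060/3191 + (19937 - 4546))/10138 = (-25060/3191 + 15391)*(1/10138) = (49087621/3191)*(1/10138) = 49087621/32350358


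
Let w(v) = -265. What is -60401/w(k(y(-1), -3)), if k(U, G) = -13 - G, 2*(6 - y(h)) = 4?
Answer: 60401/265 ≈ 227.93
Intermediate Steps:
y(h) = 4 (y(h) = 6 - ½*4 = 6 - 2 = 4)
-60401/w(k(y(-1), -3)) = -60401/(-265) = -60401*(-1/265) = 60401/265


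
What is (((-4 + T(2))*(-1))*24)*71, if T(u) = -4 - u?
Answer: 17040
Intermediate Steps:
(((-4 + T(2))*(-1))*24)*71 = (((-4 + (-4 - 1*2))*(-1))*24)*71 = (((-4 + (-4 - 2))*(-1))*24)*71 = (((-4 - 6)*(-1))*24)*71 = (-10*(-1)*24)*71 = (10*24)*71 = 240*71 = 17040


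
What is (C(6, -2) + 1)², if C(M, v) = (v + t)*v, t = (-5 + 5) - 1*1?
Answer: 49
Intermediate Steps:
t = -1 (t = 0 - 1 = -1)
C(M, v) = v*(-1 + v) (C(M, v) = (v - 1)*v = (-1 + v)*v = v*(-1 + v))
(C(6, -2) + 1)² = (-2*(-1 - 2) + 1)² = (-2*(-3) + 1)² = (6 + 1)² = 7² = 49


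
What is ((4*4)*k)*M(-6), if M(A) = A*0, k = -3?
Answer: 0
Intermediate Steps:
M(A) = 0
((4*4)*k)*M(-6) = ((4*4)*(-3))*0 = (16*(-3))*0 = -48*0 = 0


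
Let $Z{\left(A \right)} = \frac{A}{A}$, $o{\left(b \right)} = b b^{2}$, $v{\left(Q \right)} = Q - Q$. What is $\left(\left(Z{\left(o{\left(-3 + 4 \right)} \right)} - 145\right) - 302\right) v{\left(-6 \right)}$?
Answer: $0$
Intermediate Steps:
$v{\left(Q \right)} = 0$
$o{\left(b \right)} = b^{3}$
$Z{\left(A \right)} = 1$
$\left(\left(Z{\left(o{\left(-3 + 4 \right)} \right)} - 145\right) - 302\right) v{\left(-6 \right)} = \left(\left(1 - 145\right) - 302\right) 0 = \left(-144 - 302\right) 0 = \left(-446\right) 0 = 0$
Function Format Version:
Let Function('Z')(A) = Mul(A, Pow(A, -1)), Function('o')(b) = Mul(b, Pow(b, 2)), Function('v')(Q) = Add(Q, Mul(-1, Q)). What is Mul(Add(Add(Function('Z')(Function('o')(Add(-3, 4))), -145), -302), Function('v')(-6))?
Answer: 0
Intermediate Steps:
Function('v')(Q) = 0
Function('o')(b) = Pow(b, 3)
Function('Z')(A) = 1
Mul(Add(Add(Function('Z')(Function('o')(Add(-3, 4))), -145), -302), Function('v')(-6)) = Mul(Add(Add(1, -145), -302), 0) = Mul(Add(-144, -302), 0) = Mul(-446, 0) = 0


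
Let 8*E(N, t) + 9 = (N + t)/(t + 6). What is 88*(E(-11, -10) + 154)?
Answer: 54043/4 ≈ 13511.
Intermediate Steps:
E(N, t) = -9/8 + (N + t)/(8*(6 + t)) (E(N, t) = -9/8 + ((N + t)/(t + 6))/8 = -9/8 + ((N + t)/(6 + t))/8 = -9/8 + (N + t)/(8*(6 + t)))
88*(E(-11, -10) + 154) = 88*((-54 - 11 - 8*(-10))/(8*(6 - 10)) + 154) = 88*((1/8)*(-54 - 11 + 80)/(-4) + 154) = 88*((1/8)*(-1/4)*15 + 154) = 88*(-15/32 + 154) = 88*(4913/32) = 54043/4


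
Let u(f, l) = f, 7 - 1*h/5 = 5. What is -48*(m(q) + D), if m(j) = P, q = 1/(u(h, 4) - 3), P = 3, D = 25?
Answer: -1344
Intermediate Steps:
h = 10 (h = 35 - 5*5 = 35 - 25 = 10)
q = ⅐ (q = 1/(10 - 3) = 1/7 = ⅐ ≈ 0.14286)
m(j) = 3
-48*(m(q) + D) = -48*(3 + 25) = -48*28 = -1344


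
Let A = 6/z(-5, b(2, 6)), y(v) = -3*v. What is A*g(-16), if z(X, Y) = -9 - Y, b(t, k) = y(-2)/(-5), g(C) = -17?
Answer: 170/13 ≈ 13.077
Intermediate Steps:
b(t, k) = -6/5 (b(t, k) = -3*(-2)/(-5) = 6*(-⅕) = -6/5)
A = -10/13 (A = 6/(-9 - 1*(-6/5)) = 6/(-9 + 6/5) = 6/(-39/5) = 6*(-5/39) = -10/13 ≈ -0.76923)
A*g(-16) = -10/13*(-17) = 170/13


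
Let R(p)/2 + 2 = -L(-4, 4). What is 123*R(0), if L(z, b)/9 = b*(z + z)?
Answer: 70356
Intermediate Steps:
L(z, b) = 18*b*z (L(z, b) = 9*(b*(z + z)) = 9*(b*(2*z)) = 9*(2*b*z) = 18*b*z)
R(p) = 572 (R(p) = -4 + 2*(-18*4*(-4)) = -4 + 2*(-1*(-288)) = -4 + 2*288 = -4 + 576 = 572)
123*R(0) = 123*572 = 70356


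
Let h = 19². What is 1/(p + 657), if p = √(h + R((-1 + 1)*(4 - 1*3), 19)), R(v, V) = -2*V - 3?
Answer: 657/431329 - 8*√5/431329 ≈ 0.0014817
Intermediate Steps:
h = 361
R(v, V) = -3 - 2*V
p = 8*√5 (p = √(361 + (-3 - 2*19)) = √(361 + (-3 - 38)) = √(361 - 41) = √320 = 8*√5 ≈ 17.889)
1/(p + 657) = 1/(8*√5 + 657) = 1/(657 + 8*√5)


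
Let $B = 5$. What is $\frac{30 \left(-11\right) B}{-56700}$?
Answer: $\frac{11}{378} \approx 0.029101$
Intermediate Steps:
$\frac{30 \left(-11\right) B}{-56700} = \frac{30 \left(-11\right) 5}{-56700} = \left(-330\right) 5 \left(- \frac{1}{56700}\right) = \left(-1650\right) \left(- \frac{1}{56700}\right) = \frac{11}{378}$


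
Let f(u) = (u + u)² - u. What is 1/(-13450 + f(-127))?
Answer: 1/51193 ≈ 1.9534e-5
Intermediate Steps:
f(u) = -u + 4*u² (f(u) = (2*u)² - u = 4*u² - u = -u + 4*u²)
1/(-13450 + f(-127)) = 1/(-13450 - 127*(-1 + 4*(-127))) = 1/(-13450 - 127*(-1 - 508)) = 1/(-13450 - 127*(-509)) = 1/(-13450 + 64643) = 1/51193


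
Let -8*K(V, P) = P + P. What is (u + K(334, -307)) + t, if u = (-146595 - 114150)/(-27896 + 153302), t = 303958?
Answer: 25418347409/83604 ≈ 3.0403e+5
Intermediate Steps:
K(V, P) = -P/4 (K(V, P) = -(P + P)/8 = -P/4)
u = -86915/41802 (u = -260745/125406 = -260745*1/125406 = -86915/41802 ≈ -2.0792)
(u + K(334, -307)) + t = (-86915/41802 - 1/4*(-307)) + 303958 = (-86915/41802 + 307/4) + 303958 = 6242777/83604 + 303958 = 25418347409/83604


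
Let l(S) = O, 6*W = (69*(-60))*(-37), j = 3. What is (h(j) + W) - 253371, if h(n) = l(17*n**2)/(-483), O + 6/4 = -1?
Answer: -220094401/966 ≈ -2.2784e+5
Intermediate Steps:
O = -5/2 (O = -3/2 - 1 = -5/2 ≈ -2.5000)
W = 25530 (W = ((69*(-60))*(-37))/6 = (-4140*(-37))/6 = (1/6)*153180 = 25530)
l(S) = -5/2
h(n) = 5/966 (h(n) = -5/2/(-483) = -5/2*(-1/483) = 5/966)
(h(j) + W) - 253371 = (5/966 + 25530) - 253371 = 24661985/966 - 253371 = -220094401/966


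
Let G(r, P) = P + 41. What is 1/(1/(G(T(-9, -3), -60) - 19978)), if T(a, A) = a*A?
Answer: -19997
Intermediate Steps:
T(a, A) = A*a
G(r, P) = 41 + P
1/(1/(G(T(-9, -3), -60) - 19978)) = 1/(1/((41 - 60) - 19978)) = 1/(1/(-19 - 19978)) = 1/(1/(-19997)) = 1/(-1/19997) = -19997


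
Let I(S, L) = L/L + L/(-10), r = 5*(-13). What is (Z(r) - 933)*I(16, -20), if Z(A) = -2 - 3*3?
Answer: -2832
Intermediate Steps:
r = -65
Z(A) = -11 (Z(A) = -2 - 9 = -11)
I(S, L) = 1 - L/10 (I(S, L) = 1 + L*(-1/10) = 1 - L/10)
(Z(r) - 933)*I(16, -20) = (-11 - 933)*(1 - 1/10*(-20)) = -944*(1 + 2) = -944*3 = -2832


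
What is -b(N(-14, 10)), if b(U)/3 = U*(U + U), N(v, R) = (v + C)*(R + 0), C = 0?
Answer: -117600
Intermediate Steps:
N(v, R) = R*v (N(v, R) = (v + 0)*(R + 0) = v*R = R*v)
b(U) = 6*U**2 (b(U) = 3*(U*(U + U)) = 3*(U*(2*U)) = 3*(2*U**2) = 6*U**2)
-b(N(-14, 10)) = -6*(10*(-14))**2 = -6*(-140)**2 = -6*19600 = -1*117600 = -117600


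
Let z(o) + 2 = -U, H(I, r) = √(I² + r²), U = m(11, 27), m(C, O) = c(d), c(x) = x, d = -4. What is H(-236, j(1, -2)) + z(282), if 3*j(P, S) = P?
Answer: 2 + √501265/3 ≈ 238.00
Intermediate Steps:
j(P, S) = P/3
m(C, O) = -4
U = -4
z(o) = 2 (z(o) = -2 - 1*(-4) = -2 + 4 = 2)
H(-236, j(1, -2)) + z(282) = √((-236)² + ((⅓)*1)²) + 2 = √(55696 + (⅓)²) + 2 = √(55696 + ⅑) + 2 = √(501265/9) + 2 = √501265/3 + 2 = 2 + √501265/3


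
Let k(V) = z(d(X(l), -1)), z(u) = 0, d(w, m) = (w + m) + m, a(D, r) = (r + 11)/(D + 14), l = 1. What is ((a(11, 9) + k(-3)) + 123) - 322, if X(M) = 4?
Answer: -991/5 ≈ -198.20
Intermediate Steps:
a(D, r) = (11 + r)/(14 + D)
d(w, m) = w + 2*m (d(w, m) = (m + w) + m = w + 2*m)
k(V) = 0
((a(11, 9) + k(-3)) + 123) - 322 = (((11 + 9)/(14 + 11) + 0) + 123) - 322 = ((20/25 + 0) + 123) - 322 = (((1/25)*20 + 0) + 123) - 322 = ((⅘ + 0) + 123) - 322 = (⅘ + 123) - 322 = 619/5 - 322 = -991/5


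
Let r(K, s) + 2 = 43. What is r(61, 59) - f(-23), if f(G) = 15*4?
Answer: -19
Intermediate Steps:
r(K, s) = 41 (r(K, s) = -2 + 43 = 41)
f(G) = 60
r(61, 59) - f(-23) = 41 - 1*60 = 41 - 60 = -19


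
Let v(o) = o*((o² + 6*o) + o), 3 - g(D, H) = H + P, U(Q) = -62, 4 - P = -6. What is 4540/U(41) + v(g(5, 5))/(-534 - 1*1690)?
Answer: -314135/4309 ≈ -72.902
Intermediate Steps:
P = 10 (P = 4 - 1*(-6) = 4 + 6 = 10)
g(D, H) = -7 - H (g(D, H) = 3 - (H + 10) = 3 - (10 + H) = 3 + (-10 - H) = -7 - H)
v(o) = o*(o² + 7*o)
4540/U(41) + v(g(5, 5))/(-534 - 1*1690) = 4540/(-62) + ((-7 - 1*5)²*(7 + (-7 - 1*5)))/(-534 - 1*1690) = 4540*(-1/62) + ((-7 - 5)²*(7 + (-7 - 5)))/(-534 - 1690) = -2270/31 + ((-12)²*(7 - 12))/(-2224) = -2270/31 + (144*(-5))*(-1/2224) = -2270/31 - 720*(-1/2224) = -2270/31 + 45/139 = -314135/4309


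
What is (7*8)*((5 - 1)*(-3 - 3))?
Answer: -1344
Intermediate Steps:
(7*8)*((5 - 1)*(-3 - 3)) = 56*(4*(-6)) = 56*(-24) = -1344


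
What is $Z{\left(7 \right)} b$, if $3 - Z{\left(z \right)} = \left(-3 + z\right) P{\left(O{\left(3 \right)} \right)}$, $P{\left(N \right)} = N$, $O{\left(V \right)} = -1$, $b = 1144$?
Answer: $8008$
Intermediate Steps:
$Z{\left(z \right)} = z$ ($Z{\left(z \right)} = 3 - \left(-3 + z\right) \left(-1\right) = 3 - \left(3 - z\right) = 3 + \left(-3 + z\right) = z$)
$Z{\left(7 \right)} b = 7 \cdot 1144 = 8008$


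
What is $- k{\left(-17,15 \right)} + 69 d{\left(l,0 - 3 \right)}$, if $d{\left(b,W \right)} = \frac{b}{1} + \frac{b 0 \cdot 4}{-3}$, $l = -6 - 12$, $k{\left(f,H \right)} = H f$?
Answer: $-987$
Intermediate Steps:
$l = -18$ ($l = -6 - 12 = -18$)
$d{\left(b,W \right)} = b$ ($d{\left(b,W \right)} = b 1 + 0 \cdot 4 \left(- \frac{1}{3}\right) = b + 0 \left(- \frac{1}{3}\right) = b + 0 = b$)
$- k{\left(-17,15 \right)} + 69 d{\left(l,0 - 3 \right)} = - 15 \left(-17\right) + 69 \left(-18\right) = \left(-1\right) \left(-255\right) - 1242 = 255 - 1242 = -987$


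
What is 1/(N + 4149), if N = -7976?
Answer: -1/3827 ≈ -0.00026130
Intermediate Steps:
1/(N + 4149) = 1/(-7976 + 4149) = 1/(-3827) = -1/3827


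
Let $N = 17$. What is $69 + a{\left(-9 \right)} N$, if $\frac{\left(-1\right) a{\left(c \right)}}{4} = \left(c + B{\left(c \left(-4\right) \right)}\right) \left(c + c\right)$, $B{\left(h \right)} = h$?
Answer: $33117$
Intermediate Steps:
$a{\left(c \right)} = 24 c^{2}$ ($a{\left(c \right)} = - 4 \left(c + c \left(-4\right)\right) \left(c + c\right) = - 4 \left(c - 4 c\right) 2 c = - 4 - 3 c 2 c = - 4 \left(- 6 c^{2}\right) = 24 c^{2}$)
$69 + a{\left(-9 \right)} N = 69 + 24 \left(-9\right)^{2} \cdot 17 = 69 + 24 \cdot 81 \cdot 17 = 69 + 1944 \cdot 17 = 69 + 33048 = 33117$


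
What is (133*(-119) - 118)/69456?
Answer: -5315/23152 ≈ -0.22957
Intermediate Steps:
(133*(-119) - 118)/69456 = (-15827 - 118)*(1/69456) = -15945*1/69456 = -5315/23152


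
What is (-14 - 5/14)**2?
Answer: 40401/196 ≈ 206.13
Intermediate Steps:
(-14 - 5/14)**2 = (-201/14)**2 = 40401/196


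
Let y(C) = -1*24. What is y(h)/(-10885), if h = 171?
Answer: 24/10885 ≈ 0.0022049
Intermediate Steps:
y(C) = -24
y(h)/(-10885) = -24/(-10885) = -24*(-1/10885) = 24/10885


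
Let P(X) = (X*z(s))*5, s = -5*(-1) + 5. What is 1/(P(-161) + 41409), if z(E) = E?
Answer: 1/33359 ≈ 2.9977e-5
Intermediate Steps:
s = 10 (s = 5 + 5 = 10)
P(X) = 50*X (P(X) = (X*10)*5 = (10*X)*5 = 50*X)
1/(P(-161) + 41409) = 1/(50*(-161) + 41409) = 1/(-8050 + 41409) = 1/33359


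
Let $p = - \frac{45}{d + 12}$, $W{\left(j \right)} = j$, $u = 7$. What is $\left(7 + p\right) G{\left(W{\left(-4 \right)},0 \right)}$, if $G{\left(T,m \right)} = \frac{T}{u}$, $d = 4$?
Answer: $- \frac{67}{28} \approx -2.3929$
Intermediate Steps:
$p = - \frac{45}{16}$ ($p = - \frac{45}{4 + 12} = - \frac{45}{16} \approx -2.8125$)
$G{\left(T,m \right)} = \frac{T}{7}$
$\left(7 + p\right) G{\left(W{\left(-4 \right)},0 \right)} = \left(7 - \frac{45}{16}\right) \frac{1}{7} \left(-4\right) = \frac{67}{16} \left(- \frac{4}{7}\right) = - \frac{67}{28}$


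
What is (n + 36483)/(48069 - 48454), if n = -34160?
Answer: -2323/385 ≈ -6.0338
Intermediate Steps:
(n + 36483)/(48069 - 48454) = (-34160 + 36483)/(48069 - 48454) = 2323/(-385) = 2323*(-1/385) = -2323/385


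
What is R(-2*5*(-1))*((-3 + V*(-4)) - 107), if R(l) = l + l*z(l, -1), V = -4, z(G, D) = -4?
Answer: 2820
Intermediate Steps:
R(l) = -3*l (R(l) = l + l*(-4) = l - 4*l = -3*l)
R(-2*5*(-1))*((-3 + V*(-4)) - 107) = (-3*(-2*5)*(-1))*((-3 - 4*(-4)) - 107) = (-(-30)*(-1))*((-3 + 16) - 107) = (-3*10)*(13 - 107) = -30*(-94) = 2820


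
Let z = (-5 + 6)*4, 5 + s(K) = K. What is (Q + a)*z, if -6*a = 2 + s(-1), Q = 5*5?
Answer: 308/3 ≈ 102.67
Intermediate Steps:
s(K) = -5 + K
z = 4 (z = 1*4 = 4)
Q = 25
a = ⅔ (a = -(2 + (-5 - 1))/6 = -(2 - 6)/6 = -⅙*(-4) = ⅔ ≈ 0.66667)
(Q + a)*z = (25 + ⅔)*4 = (77/3)*4 = 308/3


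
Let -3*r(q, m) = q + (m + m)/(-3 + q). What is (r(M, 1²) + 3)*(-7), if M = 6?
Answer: -49/9 ≈ -5.4444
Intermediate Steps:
r(q, m) = -q/3 - 2*m/(3*(-3 + q)) (r(q, m) = -(q + (m + m)/(-3 + q))/3 = -(q + (2*m)/(-3 + q))/3 = -(q + 2*m/(-3 + q))/3 = -q/3 - 2*m/(3*(-3 + q)))
(r(M, 1²) + 3)*(-7) = ((-1*6² - 2*1² + 3*6)/(3*(-3 + 6)) + 3)*(-7) = ((⅓)*(-1*36 - 2*1 + 18)/3 + 3)*(-7) = ((⅓)*(⅓)*(-36 - 2 + 18) + 3)*(-7) = ((⅓)*(⅓)*(-20) + 3)*(-7) = (-20/9 + 3)*(-7) = (7/9)*(-7) = -49/9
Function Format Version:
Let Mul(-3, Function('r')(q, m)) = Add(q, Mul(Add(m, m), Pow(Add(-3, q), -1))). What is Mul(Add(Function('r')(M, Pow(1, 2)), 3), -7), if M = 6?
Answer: Rational(-49, 9) ≈ -5.4444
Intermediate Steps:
Function('r')(q, m) = Add(Mul(Rational(-1, 3), q), Mul(Rational(-2, 3), m, Pow(Add(-3, q), -1))) (Function('r')(q, m) = Mul(Rational(-1, 3), Add(q, Mul(Add(m, m), Pow(Add(-3, q), -1)))) = Mul(Rational(-1, 3), Add(q, Mul(Mul(2, m), Pow(Add(-3, q), -1)))) = Mul(Rational(-1, 3), Add(q, Mul(2, m, Pow(Add(-3, q), -1)))) = Add(Mul(Rational(-1, 3), q), Mul(Rational(-2, 3), m, Pow(Add(-3, q), -1))))
Mul(Add(Function('r')(M, Pow(1, 2)), 3), -7) = Mul(Add(Mul(Rational(1, 3), Pow(Add(-3, 6), -1), Add(Mul(-1, Pow(6, 2)), Mul(-2, Pow(1, 2)), Mul(3, 6))), 3), -7) = Mul(Add(Mul(Rational(1, 3), Pow(3, -1), Add(Mul(-1, 36), Mul(-2, 1), 18)), 3), -7) = Mul(Add(Mul(Rational(1, 3), Rational(1, 3), Add(-36, -2, 18)), 3), -7) = Mul(Add(Mul(Rational(1, 3), Rational(1, 3), -20), 3), -7) = Mul(Add(Rational(-20, 9), 3), -7) = Mul(Rational(7, 9), -7) = Rational(-49, 9)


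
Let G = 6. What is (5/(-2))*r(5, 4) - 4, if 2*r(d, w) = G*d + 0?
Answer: -83/2 ≈ -41.500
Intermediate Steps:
r(d, w) = 3*d (r(d, w) = (6*d + 0)/2 = (6*d)/2 = 3*d)
(5/(-2))*r(5, 4) - 4 = (5/(-2))*(3*5) - 4 = (5*(-½))*15 - 4 = -5/2*15 - 4 = -75/2 - 4 = -83/2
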